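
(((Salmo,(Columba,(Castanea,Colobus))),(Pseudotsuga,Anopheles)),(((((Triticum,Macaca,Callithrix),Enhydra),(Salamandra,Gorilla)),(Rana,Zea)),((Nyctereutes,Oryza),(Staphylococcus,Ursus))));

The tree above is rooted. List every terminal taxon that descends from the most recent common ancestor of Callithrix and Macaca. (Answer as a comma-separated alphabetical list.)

Callithrix, Macaca, Triticum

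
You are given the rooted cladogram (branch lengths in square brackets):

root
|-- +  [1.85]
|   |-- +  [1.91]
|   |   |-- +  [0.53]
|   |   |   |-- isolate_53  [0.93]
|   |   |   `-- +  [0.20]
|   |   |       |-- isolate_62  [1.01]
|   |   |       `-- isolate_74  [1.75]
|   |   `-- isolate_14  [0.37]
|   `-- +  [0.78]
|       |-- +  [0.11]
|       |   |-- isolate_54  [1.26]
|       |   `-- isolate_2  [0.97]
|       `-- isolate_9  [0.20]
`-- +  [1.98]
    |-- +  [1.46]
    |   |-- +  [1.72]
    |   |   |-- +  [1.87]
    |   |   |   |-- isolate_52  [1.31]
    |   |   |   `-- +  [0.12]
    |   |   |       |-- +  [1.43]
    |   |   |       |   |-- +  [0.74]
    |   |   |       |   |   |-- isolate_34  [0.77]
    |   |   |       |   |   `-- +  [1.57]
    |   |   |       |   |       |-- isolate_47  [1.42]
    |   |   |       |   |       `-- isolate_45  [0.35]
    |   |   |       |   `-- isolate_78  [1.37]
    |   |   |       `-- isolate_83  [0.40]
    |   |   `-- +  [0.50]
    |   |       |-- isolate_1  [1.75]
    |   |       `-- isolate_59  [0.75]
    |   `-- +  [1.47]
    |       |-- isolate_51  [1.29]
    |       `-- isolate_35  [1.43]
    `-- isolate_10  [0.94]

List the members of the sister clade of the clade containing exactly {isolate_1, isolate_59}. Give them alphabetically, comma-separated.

The clade containing exactly {isolate_1, isolate_59} attaches to the tree at the node subtending ((isolate_52,(((isolate_34,(isolate_47,isolate_45)),isolate_78),isolate_83)),(isolate_1,isolate_59)).
The other lineage descending from that same node — the sister group — is (isolate_52,(((isolate_34,(isolate_47,isolate_45)),isolate_78),isolate_83)); its 6 tips in alphabetical order are the answer.

isolate_34, isolate_45, isolate_47, isolate_52, isolate_78, isolate_83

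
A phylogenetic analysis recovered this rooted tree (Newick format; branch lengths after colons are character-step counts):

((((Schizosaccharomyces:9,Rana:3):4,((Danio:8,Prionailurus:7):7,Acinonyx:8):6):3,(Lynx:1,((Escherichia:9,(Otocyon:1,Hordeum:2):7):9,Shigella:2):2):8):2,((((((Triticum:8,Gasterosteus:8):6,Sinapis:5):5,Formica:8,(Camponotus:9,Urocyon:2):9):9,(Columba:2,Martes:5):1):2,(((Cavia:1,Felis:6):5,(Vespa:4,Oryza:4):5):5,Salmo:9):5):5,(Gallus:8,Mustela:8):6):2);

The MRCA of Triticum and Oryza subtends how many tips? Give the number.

The MRCA of Triticum and Oryza is the node subtending (((((Triticum,Gasterosteus),Sinapis),Formica,(Camponotus,Urocyon)),(Columba,Martes)),(((Cavia,Felis),(Vespa,Oryza)),Salmo)).
That clade contains 13 terminal taxa: Camponotus, Cavia, Columba, Felis, Formica, Gasterosteus, Martes, Oryza, Salmo, Sinapis, Triticum, Urocyon, Vespa.

13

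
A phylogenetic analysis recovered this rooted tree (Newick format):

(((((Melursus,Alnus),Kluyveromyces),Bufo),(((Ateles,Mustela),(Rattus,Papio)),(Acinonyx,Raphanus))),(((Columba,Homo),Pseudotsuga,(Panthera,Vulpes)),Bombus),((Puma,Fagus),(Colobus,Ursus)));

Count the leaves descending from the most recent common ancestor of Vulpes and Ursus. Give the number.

20

The MRCA of Vulpes and Ursus is the root, so the clade is the entire tree.
That clade contains 20 terminal taxa: Acinonyx, Alnus, Ateles, Bombus, Bufo, Colobus, Columba, Fagus, Homo, Kluyveromyces, Melursus, Mustela, Panthera, Papio, Pseudotsuga, Puma, Raphanus, Rattus, Ursus, Vulpes.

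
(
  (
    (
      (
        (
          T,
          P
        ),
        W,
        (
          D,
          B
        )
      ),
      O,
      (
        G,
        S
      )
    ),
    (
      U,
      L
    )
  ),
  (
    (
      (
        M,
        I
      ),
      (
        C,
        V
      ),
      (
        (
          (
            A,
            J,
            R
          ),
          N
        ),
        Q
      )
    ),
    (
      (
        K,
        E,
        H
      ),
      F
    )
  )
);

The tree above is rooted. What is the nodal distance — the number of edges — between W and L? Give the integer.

The MRCA of W and L is the node subtending ((((T,P),W,(D,B)),O,(G,S)),(U,L)).
From W up to that node: 3 branches. From L up to the same node: 2 branches. Total: 3 + 2 = 5.

5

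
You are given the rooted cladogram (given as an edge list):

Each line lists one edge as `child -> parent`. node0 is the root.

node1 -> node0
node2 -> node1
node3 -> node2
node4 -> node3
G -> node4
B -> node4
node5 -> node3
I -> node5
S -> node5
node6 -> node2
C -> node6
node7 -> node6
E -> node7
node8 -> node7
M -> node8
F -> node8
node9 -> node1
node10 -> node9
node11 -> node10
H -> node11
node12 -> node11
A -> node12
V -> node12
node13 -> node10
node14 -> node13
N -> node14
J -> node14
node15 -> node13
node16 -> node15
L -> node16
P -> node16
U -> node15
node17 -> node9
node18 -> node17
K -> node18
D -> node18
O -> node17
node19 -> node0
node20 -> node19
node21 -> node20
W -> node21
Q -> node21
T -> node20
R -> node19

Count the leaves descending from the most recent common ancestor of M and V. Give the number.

19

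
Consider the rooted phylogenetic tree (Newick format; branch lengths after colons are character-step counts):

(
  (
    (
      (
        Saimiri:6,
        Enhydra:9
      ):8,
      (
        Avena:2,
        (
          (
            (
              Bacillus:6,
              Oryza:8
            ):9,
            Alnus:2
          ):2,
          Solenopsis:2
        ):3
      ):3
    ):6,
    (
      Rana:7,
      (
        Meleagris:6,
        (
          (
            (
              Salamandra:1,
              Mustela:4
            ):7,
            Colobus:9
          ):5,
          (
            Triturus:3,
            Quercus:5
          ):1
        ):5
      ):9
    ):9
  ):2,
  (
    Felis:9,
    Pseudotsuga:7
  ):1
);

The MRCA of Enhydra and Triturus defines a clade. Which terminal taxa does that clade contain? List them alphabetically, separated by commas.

Tracing Enhydra: it sits inside (Saimiri,Enhydra).
Tracing Triturus: it sits inside (Triturus,Quercus).
The smallest clade enclosing both is (((Saimiri,Enhydra),(Avena,(((Bacillus,Oryza),Alnus),Solenopsis))),(Rana,(Meleagris,(((Salamandra,Mustela),Colobus),(Triturus,Quercus))))); the answer is its 14 terminal taxa in alphabetical order.

Alnus, Avena, Bacillus, Colobus, Enhydra, Meleagris, Mustela, Oryza, Quercus, Rana, Saimiri, Salamandra, Solenopsis, Triturus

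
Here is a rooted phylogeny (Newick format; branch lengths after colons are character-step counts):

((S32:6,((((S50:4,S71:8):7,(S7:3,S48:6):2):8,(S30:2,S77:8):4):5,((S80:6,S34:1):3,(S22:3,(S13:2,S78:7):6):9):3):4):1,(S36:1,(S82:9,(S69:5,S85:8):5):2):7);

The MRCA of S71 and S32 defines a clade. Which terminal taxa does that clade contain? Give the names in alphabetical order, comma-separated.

S13, S22, S30, S32, S34, S48, S50, S7, S71, S77, S78, S80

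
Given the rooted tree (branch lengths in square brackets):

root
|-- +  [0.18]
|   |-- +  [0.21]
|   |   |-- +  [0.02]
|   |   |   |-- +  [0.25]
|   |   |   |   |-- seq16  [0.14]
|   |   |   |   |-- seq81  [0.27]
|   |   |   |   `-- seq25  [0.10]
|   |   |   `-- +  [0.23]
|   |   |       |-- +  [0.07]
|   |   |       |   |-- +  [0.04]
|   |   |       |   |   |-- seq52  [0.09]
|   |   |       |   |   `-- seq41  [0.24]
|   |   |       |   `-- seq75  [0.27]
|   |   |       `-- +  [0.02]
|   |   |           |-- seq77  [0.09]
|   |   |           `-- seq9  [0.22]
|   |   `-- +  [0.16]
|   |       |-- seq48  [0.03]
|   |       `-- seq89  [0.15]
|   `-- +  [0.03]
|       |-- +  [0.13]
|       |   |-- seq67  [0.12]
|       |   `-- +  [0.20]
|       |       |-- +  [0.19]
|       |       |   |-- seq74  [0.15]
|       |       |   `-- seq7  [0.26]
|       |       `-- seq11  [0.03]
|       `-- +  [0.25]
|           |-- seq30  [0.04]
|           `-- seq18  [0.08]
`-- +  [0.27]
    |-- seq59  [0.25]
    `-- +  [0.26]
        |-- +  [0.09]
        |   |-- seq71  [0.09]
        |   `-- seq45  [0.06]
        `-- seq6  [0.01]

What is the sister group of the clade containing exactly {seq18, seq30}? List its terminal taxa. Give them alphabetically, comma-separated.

The clade containing exactly {seq18, seq30} attaches to the tree at the node subtending ((seq67,((seq74,seq7),seq11)),(seq30,seq18)).
The other lineage descending from that same node — the sister group — is (seq67,((seq74,seq7),seq11)); its 4 tips in alphabetical order are the answer.

seq11, seq67, seq7, seq74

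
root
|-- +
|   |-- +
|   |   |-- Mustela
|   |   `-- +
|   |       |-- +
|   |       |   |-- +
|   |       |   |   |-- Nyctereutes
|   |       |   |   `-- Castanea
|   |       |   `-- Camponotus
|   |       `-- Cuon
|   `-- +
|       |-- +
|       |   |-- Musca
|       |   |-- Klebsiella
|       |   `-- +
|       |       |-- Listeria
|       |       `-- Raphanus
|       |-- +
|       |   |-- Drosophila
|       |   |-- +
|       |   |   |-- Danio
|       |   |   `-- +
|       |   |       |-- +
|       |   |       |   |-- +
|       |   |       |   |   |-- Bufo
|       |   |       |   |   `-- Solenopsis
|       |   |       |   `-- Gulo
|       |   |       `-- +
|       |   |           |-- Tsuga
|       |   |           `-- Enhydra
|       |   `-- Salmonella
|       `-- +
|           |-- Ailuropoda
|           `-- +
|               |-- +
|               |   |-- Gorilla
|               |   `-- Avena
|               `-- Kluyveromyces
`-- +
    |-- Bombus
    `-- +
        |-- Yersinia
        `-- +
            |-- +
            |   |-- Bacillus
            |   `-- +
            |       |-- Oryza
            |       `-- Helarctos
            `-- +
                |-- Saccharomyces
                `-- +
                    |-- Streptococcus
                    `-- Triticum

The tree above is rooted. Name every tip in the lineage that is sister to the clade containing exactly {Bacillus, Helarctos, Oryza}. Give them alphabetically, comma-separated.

Saccharomyces, Streptococcus, Triticum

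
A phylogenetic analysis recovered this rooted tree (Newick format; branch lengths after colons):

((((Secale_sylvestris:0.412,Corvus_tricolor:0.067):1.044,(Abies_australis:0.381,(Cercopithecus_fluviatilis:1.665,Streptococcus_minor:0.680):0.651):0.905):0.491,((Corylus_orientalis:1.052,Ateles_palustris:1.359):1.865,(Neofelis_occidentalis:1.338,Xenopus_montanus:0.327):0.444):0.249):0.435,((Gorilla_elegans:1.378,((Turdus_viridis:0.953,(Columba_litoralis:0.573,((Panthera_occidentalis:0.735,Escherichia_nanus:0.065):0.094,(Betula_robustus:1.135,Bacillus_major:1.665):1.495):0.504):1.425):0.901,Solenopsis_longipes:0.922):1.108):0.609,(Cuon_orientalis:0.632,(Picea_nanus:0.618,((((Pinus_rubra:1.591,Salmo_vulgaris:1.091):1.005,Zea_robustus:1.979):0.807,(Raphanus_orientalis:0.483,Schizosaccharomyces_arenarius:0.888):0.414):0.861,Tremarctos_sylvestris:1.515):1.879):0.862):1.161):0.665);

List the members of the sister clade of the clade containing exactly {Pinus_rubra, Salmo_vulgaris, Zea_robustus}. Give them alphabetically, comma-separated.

The clade containing exactly {Pinus_rubra, Salmo_vulgaris, Zea_robustus} attaches to the tree at the node subtending (((Pinus_rubra,Salmo_vulgaris),Zea_robustus),(Raphanus_orientalis,Schizosaccharomyces_arenarius)).
The other lineage descending from that same node — the sister group — is (Raphanus_orientalis,Schizosaccharomyces_arenarius); its 2 tips in alphabetical order are the answer.

Raphanus_orientalis, Schizosaccharomyces_arenarius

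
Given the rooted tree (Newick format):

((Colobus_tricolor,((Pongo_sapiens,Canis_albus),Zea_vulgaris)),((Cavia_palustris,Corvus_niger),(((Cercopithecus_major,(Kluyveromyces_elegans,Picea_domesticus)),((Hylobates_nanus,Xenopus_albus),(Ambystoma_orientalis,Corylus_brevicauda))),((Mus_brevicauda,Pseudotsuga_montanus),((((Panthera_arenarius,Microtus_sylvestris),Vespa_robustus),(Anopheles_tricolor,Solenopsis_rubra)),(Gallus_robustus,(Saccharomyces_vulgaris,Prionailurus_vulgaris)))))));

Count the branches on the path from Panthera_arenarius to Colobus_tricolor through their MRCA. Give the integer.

10

The MRCA of Panthera_arenarius and Colobus_tricolor is the root of the tree.
From Panthera_arenarius up to that node: 8 branches. From Colobus_tricolor up to the same node: 2 branches. Total: 8 + 2 = 10.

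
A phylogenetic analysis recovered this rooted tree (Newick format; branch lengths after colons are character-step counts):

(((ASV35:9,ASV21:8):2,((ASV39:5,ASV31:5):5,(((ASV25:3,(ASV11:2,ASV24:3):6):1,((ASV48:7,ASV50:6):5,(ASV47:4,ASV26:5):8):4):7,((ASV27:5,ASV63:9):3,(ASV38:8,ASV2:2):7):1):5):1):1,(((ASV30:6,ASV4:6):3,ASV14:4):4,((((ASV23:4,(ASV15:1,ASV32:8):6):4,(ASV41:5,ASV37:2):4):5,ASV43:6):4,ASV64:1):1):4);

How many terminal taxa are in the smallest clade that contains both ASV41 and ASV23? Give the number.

The MRCA of ASV41 and ASV23 is the node subtending ((ASV23,(ASV15,ASV32)),(ASV41,ASV37)).
That clade contains 5 terminal taxa: ASV15, ASV23, ASV32, ASV37, ASV41.

5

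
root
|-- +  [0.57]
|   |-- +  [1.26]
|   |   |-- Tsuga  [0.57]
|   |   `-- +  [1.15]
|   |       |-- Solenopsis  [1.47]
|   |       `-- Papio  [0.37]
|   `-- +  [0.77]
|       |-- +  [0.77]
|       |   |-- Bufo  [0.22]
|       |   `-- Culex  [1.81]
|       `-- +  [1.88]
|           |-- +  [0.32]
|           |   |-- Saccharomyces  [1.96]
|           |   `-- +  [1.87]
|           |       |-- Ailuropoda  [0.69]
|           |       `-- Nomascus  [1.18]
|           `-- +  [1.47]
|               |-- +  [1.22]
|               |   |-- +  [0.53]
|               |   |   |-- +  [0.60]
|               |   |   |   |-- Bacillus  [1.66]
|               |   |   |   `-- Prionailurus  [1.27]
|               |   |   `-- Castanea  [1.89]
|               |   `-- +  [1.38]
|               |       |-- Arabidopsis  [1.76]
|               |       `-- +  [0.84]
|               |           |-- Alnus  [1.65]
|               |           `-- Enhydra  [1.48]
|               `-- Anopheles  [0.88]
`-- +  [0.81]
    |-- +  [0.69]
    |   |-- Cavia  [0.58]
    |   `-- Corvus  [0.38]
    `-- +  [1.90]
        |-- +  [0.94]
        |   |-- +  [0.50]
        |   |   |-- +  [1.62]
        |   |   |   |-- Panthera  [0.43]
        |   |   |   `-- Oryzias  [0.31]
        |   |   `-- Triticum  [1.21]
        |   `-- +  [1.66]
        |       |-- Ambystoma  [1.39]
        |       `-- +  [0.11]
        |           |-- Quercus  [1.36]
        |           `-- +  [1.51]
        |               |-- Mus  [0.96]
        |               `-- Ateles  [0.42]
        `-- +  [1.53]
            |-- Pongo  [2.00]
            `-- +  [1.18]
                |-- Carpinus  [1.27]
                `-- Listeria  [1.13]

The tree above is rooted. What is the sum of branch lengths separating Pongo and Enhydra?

15.85

The path runs Pongo → … → MRCA → … → Enhydra; the MRCA is the root of the tree.
Branch lengths along that path: 2.00 + 1.53 + 1.90 + 0.81 + 0.57 + 0.77 + 1.88 + 1.47 + 1.22 + 1.38 + 0.84 + 1.48 = 15.85.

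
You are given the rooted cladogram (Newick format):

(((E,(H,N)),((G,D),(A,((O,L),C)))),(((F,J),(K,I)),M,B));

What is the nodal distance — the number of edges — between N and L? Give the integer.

8

The MRCA of N and L is the node subtending ((E,(H,N)),((G,D),(A,((O,L),C)))).
From N up to that node: 3 branches. From L up to the same node: 5 branches. Total: 3 + 5 = 8.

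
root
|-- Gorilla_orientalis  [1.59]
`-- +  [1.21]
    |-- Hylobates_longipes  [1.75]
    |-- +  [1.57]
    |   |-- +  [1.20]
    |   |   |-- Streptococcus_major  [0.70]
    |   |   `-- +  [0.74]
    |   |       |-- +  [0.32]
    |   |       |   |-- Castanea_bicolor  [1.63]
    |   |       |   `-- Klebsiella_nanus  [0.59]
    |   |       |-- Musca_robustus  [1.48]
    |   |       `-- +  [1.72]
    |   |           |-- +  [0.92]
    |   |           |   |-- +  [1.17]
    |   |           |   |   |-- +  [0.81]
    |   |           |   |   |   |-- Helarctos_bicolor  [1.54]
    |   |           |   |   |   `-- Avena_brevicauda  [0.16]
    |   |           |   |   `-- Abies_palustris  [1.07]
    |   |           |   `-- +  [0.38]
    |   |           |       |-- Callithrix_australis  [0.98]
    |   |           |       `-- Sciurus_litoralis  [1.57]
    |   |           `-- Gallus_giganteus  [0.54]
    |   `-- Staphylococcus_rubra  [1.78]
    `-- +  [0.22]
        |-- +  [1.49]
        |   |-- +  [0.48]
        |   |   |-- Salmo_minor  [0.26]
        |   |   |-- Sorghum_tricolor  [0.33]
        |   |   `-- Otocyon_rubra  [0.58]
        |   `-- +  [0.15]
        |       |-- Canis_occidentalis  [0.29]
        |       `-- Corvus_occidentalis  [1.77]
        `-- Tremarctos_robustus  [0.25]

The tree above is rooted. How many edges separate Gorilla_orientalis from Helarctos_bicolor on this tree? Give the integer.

10

The MRCA of Gorilla_orientalis and Helarctos_bicolor is the root of the tree.
From Gorilla_orientalis up to that node: 1 branch. From Helarctos_bicolor up to the same node: 9 branches. Total: 1 + 9 = 10.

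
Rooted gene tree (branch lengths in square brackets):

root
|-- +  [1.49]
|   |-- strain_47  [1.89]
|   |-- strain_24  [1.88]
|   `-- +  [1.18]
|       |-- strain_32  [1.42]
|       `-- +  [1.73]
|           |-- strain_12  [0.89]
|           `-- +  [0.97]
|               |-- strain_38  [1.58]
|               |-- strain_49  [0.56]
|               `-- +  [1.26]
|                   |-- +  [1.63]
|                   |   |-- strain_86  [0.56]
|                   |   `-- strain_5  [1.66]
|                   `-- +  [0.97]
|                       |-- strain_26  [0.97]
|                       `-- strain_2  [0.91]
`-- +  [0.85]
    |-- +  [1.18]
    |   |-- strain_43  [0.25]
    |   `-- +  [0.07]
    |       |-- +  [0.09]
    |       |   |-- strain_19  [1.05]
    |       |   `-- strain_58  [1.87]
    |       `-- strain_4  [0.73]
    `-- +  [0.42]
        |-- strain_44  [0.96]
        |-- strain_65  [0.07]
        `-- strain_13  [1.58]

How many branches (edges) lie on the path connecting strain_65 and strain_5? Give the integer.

10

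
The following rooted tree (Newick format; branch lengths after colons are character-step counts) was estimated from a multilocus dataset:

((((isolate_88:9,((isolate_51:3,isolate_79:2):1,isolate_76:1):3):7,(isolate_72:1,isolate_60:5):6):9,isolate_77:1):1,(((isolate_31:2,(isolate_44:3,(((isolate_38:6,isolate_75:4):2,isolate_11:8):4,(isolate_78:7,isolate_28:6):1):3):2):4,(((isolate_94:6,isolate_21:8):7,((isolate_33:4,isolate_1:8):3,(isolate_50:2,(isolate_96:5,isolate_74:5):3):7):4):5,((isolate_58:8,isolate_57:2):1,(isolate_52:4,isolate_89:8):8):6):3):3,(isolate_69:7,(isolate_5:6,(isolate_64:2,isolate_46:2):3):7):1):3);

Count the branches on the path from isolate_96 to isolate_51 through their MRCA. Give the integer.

14

The MRCA of isolate_96 and isolate_51 is the root of the tree.
From isolate_96 up to that node: 8 branches. From isolate_51 up to the same node: 6 branches. Total: 8 + 6 = 14.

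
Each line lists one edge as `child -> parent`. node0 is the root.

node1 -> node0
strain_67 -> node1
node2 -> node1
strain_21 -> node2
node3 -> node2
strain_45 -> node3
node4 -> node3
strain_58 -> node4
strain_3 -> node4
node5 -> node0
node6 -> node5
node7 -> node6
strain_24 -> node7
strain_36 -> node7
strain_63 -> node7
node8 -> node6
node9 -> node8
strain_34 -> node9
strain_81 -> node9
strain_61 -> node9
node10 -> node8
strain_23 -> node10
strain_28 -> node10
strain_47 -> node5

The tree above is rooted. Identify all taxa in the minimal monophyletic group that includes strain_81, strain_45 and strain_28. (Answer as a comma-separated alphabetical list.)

strain_21, strain_23, strain_24, strain_28, strain_3, strain_34, strain_36, strain_45, strain_47, strain_58, strain_61, strain_63, strain_67, strain_81

Tracing strain_81: it sits inside (strain_34,strain_81,strain_61).
Tracing strain_45: it sits inside (strain_45,(strain_58,strain_3)).
Tracing strain_28: it sits inside (strain_23,strain_28).
The smallest clade enclosing all 3 is the whole tree (their MRCA is the root), so the answer is all 14 tips in alphabetical order.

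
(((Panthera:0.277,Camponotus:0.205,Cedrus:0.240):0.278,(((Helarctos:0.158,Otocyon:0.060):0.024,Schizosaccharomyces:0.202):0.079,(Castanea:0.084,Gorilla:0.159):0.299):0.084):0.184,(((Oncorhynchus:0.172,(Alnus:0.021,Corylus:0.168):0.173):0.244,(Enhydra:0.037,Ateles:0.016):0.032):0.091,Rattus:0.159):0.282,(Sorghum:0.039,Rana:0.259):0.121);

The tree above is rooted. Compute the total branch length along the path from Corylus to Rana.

The path runs Corylus → … → MRCA → … → Rana; the MRCA is the root of the tree.
Branch lengths along that path: 0.168 + 0.173 + 0.244 + 0.091 + 0.282 + 0.121 + 0.259 = 1.338.

1.338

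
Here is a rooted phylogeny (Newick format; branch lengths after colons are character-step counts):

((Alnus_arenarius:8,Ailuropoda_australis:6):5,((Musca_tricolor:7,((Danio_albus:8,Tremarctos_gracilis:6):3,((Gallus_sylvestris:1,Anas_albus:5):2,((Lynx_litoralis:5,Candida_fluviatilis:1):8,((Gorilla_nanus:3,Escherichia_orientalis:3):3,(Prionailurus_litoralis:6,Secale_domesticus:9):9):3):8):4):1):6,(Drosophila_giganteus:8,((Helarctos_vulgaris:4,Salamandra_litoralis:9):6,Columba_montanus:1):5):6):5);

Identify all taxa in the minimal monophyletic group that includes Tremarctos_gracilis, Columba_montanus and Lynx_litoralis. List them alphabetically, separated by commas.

Anas_albus, Candida_fluviatilis, Columba_montanus, Danio_albus, Drosophila_giganteus, Escherichia_orientalis, Gallus_sylvestris, Gorilla_nanus, Helarctos_vulgaris, Lynx_litoralis, Musca_tricolor, Prionailurus_litoralis, Salamandra_litoralis, Secale_domesticus, Tremarctos_gracilis

Tracing Tremarctos_gracilis: it sits inside (Danio_albus,Tremarctos_gracilis).
Tracing Columba_montanus: it sits inside ((Helarctos_vulgaris,Salamandra_litoralis),Columba_montanus).
Tracing Lynx_litoralis: it sits inside (Lynx_litoralis,Candida_fluviatilis).
The smallest clade enclosing all 3 is ((Musca_tricolor,((Danio_albus,Tremarctos_gracilis),((Gallus_sylvestris,Anas_albus),((Lynx_litoralis,Candida_fluviatilis),((Gorilla_nanus,Escherichia_orientalis),(Prionailurus_litoralis,Secale_domesticus)))))),(Drosophila_giganteus,((Helarctos_vulgaris,Salamandra_litoralis),Columba_montanus))); the answer is its 15 terminal taxa in alphabetical order.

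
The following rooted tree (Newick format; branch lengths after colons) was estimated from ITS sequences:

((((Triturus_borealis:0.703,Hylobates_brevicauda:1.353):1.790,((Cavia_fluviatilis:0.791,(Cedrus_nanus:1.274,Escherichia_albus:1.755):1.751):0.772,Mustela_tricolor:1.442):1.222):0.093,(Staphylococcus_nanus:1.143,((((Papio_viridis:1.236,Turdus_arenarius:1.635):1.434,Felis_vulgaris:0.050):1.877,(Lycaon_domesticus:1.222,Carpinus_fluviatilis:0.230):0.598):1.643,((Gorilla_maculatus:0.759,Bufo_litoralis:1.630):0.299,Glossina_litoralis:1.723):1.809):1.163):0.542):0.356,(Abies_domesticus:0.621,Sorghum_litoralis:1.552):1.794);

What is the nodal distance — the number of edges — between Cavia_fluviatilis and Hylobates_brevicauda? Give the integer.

The MRCA of Cavia_fluviatilis and Hylobates_brevicauda is the node subtending ((Triturus_borealis,Hylobates_brevicauda),((Cavia_fluviatilis,(Cedrus_nanus,Escherichia_albus)),Mustela_tricolor)).
From Cavia_fluviatilis up to that node: 3 branches. From Hylobates_brevicauda up to the same node: 2 branches. Total: 3 + 2 = 5.

5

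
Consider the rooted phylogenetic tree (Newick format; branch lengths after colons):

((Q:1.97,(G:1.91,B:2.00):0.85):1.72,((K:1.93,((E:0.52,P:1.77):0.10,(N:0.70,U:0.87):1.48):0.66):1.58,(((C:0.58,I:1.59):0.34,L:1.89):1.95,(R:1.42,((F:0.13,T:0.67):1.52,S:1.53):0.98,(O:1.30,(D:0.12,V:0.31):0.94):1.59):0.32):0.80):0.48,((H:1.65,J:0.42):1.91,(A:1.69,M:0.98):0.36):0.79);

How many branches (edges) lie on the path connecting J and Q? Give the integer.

The MRCA of J and Q is the root of the tree.
From J up to that node: 3 branches. From Q up to the same node: 2 branches. Total: 3 + 2 = 5.

5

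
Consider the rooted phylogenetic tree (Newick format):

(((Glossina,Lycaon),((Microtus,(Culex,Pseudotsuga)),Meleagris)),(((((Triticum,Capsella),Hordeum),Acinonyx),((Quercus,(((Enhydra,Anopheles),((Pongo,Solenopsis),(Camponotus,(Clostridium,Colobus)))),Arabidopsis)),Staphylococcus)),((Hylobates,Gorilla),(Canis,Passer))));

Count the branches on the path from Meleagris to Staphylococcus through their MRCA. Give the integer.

The MRCA of Meleagris and Staphylococcus is the root of the tree.
From Meleagris up to that node: 3 branches. From Staphylococcus up to the same node: 4 branches. Total: 3 + 4 = 7.

7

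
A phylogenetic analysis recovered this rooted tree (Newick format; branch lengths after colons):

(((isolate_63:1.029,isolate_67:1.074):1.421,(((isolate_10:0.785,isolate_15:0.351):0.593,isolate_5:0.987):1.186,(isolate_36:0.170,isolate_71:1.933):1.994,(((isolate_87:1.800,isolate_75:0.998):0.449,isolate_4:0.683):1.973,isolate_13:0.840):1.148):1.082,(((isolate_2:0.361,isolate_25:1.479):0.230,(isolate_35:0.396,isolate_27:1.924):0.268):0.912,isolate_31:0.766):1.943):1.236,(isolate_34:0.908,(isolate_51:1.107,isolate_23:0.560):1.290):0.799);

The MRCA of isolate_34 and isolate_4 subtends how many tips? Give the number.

19

The MRCA of isolate_34 and isolate_4 is the root, so the clade is the entire tree.
That clade contains 19 terminal taxa: isolate_10, isolate_13, isolate_15, isolate_2, isolate_23, isolate_25, isolate_27, isolate_31, isolate_34, isolate_35, isolate_36, isolate_4, isolate_5, isolate_51, isolate_63, isolate_67, isolate_71, isolate_75, isolate_87.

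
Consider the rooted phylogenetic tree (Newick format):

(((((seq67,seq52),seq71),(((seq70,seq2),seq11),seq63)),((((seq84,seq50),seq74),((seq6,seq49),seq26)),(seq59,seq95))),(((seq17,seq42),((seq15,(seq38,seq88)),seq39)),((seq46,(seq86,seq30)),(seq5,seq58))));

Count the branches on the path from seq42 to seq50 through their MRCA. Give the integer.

10

The MRCA of seq42 and seq50 is the root of the tree.
From seq42 up to that node: 4 branches. From seq50 up to the same node: 6 branches. Total: 4 + 6 = 10.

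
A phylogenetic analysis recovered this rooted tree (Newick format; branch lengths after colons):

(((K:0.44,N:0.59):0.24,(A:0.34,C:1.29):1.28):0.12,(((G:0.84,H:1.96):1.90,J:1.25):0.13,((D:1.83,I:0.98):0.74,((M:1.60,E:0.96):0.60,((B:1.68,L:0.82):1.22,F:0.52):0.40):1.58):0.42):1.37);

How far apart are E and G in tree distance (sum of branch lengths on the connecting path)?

The path runs E → … → MRCA → … → G; the MRCA is the node subtending (((G,H),J),((D,I),((M,E),((B,L),F)))).
Branch lengths along that path: 0.96 + 0.60 + 1.58 + 0.42 + 0.13 + 1.90 + 0.84 = 6.43.

6.43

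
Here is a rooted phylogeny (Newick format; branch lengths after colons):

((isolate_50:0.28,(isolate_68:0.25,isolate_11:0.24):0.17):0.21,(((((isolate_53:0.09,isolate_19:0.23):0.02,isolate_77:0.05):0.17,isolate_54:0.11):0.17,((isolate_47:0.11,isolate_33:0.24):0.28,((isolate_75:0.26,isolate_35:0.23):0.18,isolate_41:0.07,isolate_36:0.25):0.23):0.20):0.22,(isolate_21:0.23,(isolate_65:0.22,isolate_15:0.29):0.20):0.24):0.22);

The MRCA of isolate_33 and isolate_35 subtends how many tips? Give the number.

6

The MRCA of isolate_33 and isolate_35 is the node subtending ((isolate_47,isolate_33),((isolate_75,isolate_35),isolate_41,isolate_36)).
That clade contains 6 terminal taxa: isolate_33, isolate_35, isolate_36, isolate_41, isolate_47, isolate_75.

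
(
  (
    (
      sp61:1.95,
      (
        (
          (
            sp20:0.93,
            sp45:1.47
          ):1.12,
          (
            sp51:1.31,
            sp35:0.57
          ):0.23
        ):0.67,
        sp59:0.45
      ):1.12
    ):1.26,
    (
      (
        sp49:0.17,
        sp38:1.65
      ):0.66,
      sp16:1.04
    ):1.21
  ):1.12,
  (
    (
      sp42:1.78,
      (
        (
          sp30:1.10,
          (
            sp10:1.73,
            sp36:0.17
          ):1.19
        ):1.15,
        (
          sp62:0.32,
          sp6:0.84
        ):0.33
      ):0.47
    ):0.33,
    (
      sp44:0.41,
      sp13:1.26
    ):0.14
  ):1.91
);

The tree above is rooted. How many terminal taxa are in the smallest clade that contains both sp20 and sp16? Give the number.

9

The MRCA of sp20 and sp16 is the node subtending ((sp61,(((sp20,sp45),(sp51,sp35)),sp59)),((sp49,sp38),sp16)).
That clade contains 9 terminal taxa: sp16, sp20, sp35, sp38, sp45, sp49, sp51, sp59, sp61.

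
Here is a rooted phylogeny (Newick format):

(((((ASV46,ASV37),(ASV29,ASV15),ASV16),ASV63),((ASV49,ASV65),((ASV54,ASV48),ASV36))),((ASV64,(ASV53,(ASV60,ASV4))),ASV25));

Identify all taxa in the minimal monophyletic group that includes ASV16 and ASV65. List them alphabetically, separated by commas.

Tracing ASV16: it sits inside ((ASV46,ASV37),(ASV29,ASV15),ASV16).
Tracing ASV65: it sits inside (ASV49,ASV65).
The smallest clade enclosing both is ((((ASV46,ASV37),(ASV29,ASV15),ASV16),ASV63),((ASV49,ASV65),((ASV54,ASV48),ASV36))); the answer is its 11 terminal taxa in alphabetical order.

ASV15, ASV16, ASV29, ASV36, ASV37, ASV46, ASV48, ASV49, ASV54, ASV63, ASV65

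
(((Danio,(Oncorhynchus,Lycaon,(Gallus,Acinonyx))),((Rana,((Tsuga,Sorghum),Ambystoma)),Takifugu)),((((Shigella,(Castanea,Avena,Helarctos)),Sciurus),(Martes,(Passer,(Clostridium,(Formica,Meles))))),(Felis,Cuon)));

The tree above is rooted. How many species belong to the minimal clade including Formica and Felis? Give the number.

The MRCA of Formica and Felis is the node subtending ((((Shigella,(Castanea,Avena,Helarctos)),Sciurus),(Martes,(Passer,(Clostridium,(Formica,Meles))))),(Felis,Cuon)).
That clade contains 12 terminal taxa: Avena, Castanea, Clostridium, Cuon, Felis, Formica, Helarctos, Martes, Meles, Passer, Sciurus, Shigella.

12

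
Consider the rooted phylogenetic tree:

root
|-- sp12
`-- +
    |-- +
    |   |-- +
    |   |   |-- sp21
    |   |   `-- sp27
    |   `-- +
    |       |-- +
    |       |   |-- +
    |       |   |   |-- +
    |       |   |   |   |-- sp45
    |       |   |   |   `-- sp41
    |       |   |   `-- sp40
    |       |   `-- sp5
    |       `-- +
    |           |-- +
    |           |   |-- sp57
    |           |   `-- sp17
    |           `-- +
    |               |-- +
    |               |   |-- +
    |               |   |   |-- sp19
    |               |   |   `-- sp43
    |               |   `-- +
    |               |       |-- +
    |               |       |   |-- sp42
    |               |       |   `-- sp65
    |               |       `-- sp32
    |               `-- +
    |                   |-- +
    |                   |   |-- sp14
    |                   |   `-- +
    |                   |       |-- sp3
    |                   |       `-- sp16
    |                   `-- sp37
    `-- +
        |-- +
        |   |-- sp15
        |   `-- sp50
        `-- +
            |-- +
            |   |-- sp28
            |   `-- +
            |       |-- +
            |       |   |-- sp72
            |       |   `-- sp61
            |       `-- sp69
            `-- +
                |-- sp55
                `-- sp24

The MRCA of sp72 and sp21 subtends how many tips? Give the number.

25

The MRCA of sp72 and sp21 is the node subtending (((sp21,sp27),((((sp45,sp41),sp40),sp5),((sp57,sp17),(((sp19,sp43),((sp42,sp65),sp32)),((sp14,(sp3,sp16)),sp37))))),((sp15,sp50),((sp28,((sp72,sp61),sp69)),(sp55,sp24)))).
That clade contains 25 terminal taxa: sp14, sp15, sp16, sp17, sp19, sp21, sp24, sp27, sp28, sp3, sp32, sp37, sp40, sp41, sp42, sp43, sp45, sp5, sp50, sp55, sp57, sp61, sp65, sp69, sp72.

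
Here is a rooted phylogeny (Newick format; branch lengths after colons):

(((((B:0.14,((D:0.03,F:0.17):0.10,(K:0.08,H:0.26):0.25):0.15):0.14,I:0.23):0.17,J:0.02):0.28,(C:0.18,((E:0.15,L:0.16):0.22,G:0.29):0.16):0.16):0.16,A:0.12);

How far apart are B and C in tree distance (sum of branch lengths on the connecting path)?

1.07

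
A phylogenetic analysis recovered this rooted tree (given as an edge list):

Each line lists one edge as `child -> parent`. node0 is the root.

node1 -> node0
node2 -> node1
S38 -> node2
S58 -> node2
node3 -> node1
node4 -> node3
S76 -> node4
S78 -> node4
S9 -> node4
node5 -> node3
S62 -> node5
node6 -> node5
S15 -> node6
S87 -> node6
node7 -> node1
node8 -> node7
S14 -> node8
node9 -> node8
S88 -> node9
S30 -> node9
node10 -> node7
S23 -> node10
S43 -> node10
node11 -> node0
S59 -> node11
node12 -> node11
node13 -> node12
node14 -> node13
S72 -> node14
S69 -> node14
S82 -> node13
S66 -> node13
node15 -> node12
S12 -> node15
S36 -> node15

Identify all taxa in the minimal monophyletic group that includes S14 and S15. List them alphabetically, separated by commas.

S14, S15, S23, S30, S38, S43, S58, S62, S76, S78, S87, S88, S9

Tracing S14: it sits inside (S14,(S88,S30)).
Tracing S15: it sits inside (S15,S87).
The smallest clade enclosing both is ((S38,S58),((S76,S78,S9),(S62,(S15,S87))),((S14,(S88,S30)),(S23,S43))); the answer is its 13 terminal taxa in alphabetical order.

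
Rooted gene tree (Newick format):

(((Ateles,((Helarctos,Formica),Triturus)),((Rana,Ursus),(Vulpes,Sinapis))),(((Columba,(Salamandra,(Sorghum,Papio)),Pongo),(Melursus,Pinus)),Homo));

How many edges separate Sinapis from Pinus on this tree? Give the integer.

8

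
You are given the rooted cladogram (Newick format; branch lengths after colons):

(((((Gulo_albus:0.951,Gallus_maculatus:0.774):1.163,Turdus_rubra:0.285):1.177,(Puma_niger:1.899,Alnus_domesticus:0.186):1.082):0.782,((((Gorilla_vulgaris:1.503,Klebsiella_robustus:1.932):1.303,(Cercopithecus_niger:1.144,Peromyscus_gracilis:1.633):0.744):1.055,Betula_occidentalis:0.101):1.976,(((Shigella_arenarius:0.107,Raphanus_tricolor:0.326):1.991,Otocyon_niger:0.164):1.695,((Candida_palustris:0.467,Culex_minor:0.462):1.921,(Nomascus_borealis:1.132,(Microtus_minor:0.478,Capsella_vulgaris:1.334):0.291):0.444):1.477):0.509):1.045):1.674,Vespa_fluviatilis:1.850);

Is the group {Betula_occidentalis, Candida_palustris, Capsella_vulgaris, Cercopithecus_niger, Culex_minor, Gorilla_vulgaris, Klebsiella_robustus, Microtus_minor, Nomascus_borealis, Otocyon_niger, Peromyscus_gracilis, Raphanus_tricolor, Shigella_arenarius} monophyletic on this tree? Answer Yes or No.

Yes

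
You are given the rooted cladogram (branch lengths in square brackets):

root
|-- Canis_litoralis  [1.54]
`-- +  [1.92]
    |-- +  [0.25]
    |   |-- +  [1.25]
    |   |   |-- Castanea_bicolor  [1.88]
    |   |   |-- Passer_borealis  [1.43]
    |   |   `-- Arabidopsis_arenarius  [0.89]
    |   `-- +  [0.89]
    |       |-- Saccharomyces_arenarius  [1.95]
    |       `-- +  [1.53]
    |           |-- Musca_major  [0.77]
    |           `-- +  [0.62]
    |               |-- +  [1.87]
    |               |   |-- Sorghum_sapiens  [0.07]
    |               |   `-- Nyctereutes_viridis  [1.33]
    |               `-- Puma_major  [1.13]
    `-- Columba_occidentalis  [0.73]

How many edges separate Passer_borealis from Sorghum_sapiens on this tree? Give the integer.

7

The MRCA of Passer_borealis and Sorghum_sapiens is the node subtending ((Castanea_bicolor,Passer_borealis,Arabidopsis_arenarius),(Saccharomyces_arenarius,(Musca_major,((Sorghum_sapiens,Nyctereutes_viridis),Puma_major)))).
From Passer_borealis up to that node: 2 branches. From Sorghum_sapiens up to the same node: 5 branches. Total: 2 + 5 = 7.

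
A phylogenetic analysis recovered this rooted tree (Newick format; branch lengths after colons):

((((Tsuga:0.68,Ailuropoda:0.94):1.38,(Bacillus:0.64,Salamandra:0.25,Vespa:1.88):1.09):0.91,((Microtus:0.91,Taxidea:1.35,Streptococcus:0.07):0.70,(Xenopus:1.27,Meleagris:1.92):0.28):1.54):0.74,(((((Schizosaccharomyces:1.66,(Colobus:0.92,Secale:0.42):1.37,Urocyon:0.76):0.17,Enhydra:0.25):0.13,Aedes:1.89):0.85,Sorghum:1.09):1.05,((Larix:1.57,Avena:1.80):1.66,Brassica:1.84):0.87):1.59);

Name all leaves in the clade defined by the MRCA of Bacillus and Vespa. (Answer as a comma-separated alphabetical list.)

Bacillus, Salamandra, Vespa

Tracing Bacillus: it sits inside (Bacillus,Salamandra,Vespa).
Tracing Vespa: it sits inside (Bacillus,Salamandra,Vespa).
The smallest clade enclosing both is (Bacillus,Salamandra,Vespa); the answer is its 3 terminal taxa in alphabetical order.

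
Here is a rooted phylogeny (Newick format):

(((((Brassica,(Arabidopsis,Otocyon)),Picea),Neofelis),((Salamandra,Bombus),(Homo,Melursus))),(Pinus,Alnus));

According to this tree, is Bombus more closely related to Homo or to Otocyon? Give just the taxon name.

The MRCA of Bombus and Homo subtends ((Salamandra,Bombus),(Homo,Melursus)) (4 taxa).
The MRCA of Bombus and Otocyon subtends ((((Brassica,(Arabidopsis,Otocyon)),Picea),Neofelis),((Salamandra,Bombus),(Homo,Melursus))) (9 taxa).
The first is nested inside the second, so Bombus shares a more recent common ancestor with Homo.

Homo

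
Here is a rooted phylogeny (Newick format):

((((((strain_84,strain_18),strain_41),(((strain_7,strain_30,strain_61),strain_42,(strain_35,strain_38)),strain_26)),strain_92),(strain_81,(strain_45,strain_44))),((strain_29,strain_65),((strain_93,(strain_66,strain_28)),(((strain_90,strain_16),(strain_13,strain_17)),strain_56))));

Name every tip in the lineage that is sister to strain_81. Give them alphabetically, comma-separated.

strain_81 attaches to the tree at the node subtending (strain_81,(strain_45,strain_44)).
The other lineage descending from that same node — the sister group — is (strain_45,strain_44); its 2 tips in alphabetical order are the answer.

strain_44, strain_45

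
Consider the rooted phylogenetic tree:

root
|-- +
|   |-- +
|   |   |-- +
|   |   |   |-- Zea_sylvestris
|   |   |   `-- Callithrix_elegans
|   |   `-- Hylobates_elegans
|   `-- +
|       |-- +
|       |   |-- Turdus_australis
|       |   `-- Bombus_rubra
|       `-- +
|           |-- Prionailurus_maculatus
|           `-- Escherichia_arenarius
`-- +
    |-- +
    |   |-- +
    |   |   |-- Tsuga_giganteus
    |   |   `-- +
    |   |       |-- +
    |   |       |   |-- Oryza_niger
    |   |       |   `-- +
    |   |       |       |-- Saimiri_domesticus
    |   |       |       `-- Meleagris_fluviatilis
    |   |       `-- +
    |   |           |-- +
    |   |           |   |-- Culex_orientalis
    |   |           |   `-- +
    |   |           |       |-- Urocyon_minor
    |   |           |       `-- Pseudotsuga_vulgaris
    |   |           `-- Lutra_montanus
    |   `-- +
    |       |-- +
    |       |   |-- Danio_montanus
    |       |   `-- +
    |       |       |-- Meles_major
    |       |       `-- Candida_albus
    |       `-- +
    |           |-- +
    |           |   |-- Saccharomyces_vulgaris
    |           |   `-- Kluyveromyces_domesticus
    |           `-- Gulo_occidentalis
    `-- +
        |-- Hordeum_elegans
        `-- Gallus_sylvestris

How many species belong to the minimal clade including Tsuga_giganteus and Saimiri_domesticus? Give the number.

8

The MRCA of Tsuga_giganteus and Saimiri_domesticus is the node subtending (Tsuga_giganteus,((Oryza_niger,(Saimiri_domesticus,Meleagris_fluviatilis)),((Culex_orientalis,(Urocyon_minor,Pseudotsuga_vulgaris)),Lutra_montanus))).
That clade contains 8 terminal taxa: Culex_orientalis, Lutra_montanus, Meleagris_fluviatilis, Oryza_niger, Pseudotsuga_vulgaris, Saimiri_domesticus, Tsuga_giganteus, Urocyon_minor.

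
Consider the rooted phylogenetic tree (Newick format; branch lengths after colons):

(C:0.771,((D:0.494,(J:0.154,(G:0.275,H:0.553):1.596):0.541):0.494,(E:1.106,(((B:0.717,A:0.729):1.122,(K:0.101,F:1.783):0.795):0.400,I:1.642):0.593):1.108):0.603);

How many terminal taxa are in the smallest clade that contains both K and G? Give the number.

10

The MRCA of K and G is the node subtending ((D,(J,(G,H))),(E,(((B,A),(K,F)),I))).
That clade contains 10 terminal taxa: A, B, D, E, F, G, H, I, J, K.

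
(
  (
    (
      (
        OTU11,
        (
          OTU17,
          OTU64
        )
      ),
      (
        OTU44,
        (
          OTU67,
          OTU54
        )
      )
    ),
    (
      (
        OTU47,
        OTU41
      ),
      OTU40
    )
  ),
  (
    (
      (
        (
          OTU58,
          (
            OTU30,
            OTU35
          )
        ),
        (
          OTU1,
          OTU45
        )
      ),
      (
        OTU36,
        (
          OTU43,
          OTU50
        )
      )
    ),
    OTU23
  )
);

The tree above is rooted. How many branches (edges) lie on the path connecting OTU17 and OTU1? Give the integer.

10

The MRCA of OTU17 and OTU1 is the root of the tree.
From OTU17 up to that node: 5 branches. From OTU1 up to the same node: 5 branches. Total: 5 + 5 = 10.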